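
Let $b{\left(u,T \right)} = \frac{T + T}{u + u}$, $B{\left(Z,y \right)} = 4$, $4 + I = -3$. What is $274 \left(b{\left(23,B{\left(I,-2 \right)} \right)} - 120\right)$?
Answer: $- \frac{755144}{23} \approx -32832.0$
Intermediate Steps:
$I = -7$ ($I = -4 - 3 = -7$)
$b{\left(u,T \right)} = \frac{T}{u}$ ($b{\left(u,T \right)} = \frac{2 T}{2 u} = 2 T \frac{1}{2 u} = \frac{T}{u}$)
$274 \left(b{\left(23,B{\left(I,-2 \right)} \right)} - 120\right) = 274 \left(\frac{4}{23} - 120\right) = 274 \left(- \frac{2756}{23}\right) = - \frac{755144}{23}$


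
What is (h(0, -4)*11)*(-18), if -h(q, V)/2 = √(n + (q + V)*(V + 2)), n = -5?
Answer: 396*√3 ≈ 685.89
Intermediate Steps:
h(q, V) = -2*√(-5 + (2 + V)*(V + q)) (h(q, V) = -2*√(-5 + (q + V)*(V + 2)) = -2*√(-5 + (V + q)*(2 + V)) = -2*√(-5 + (2 + V)*(V + q)))
(h(0, -4)*11)*(-18) = (-2*√(-5 + (-4)² + 2*(-4) + 2*0 - 4*0)*11)*(-18) = (-2*√(-5 + 16 - 8 + 0 + 0)*11)*(-18) = (-2*√3*11)*(-18) = -22*√3*(-18) = 396*√3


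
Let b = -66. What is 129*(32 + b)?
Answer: -4386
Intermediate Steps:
129*(32 + b) = 129*(32 - 66) = 129*(-34) = -4386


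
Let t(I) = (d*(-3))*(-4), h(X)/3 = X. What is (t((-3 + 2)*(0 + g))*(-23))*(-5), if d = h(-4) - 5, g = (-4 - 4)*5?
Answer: -23460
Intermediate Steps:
h(X) = 3*X
g = -40 (g = -8*5 = -40)
d = -17 (d = 3*(-4) - 5 = -12 - 5 = -17)
t(I) = -204 (t(I) = -17*(-3)*(-4) = 51*(-4) = -204)
(t((-3 + 2)*(0 + g))*(-23))*(-5) = -204*(-23)*(-5) = 4692*(-5) = -23460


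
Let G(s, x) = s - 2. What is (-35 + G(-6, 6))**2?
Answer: 1849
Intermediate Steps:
G(s, x) = -2 + s
(-35 + G(-6, 6))**2 = (-35 + (-2 - 6))**2 = (-35 - 8)**2 = (-43)**2 = 1849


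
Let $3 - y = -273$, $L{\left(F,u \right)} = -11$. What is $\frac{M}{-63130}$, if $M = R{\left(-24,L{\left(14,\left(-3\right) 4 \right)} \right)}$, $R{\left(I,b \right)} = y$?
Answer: $- \frac{138}{31565} \approx -0.0043719$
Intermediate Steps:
$y = 276$ ($y = 3 - -273 = 3 + 273 = 276$)
$R{\left(I,b \right)} = 276$
$M = 276$
$\frac{M}{-63130} = \frac{276}{-63130} = 276 \left(- \frac{1}{63130}\right) = - \frac{138}{31565}$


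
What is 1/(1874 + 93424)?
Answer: 1/95298 ≈ 1.0493e-5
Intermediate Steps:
1/(1874 + 93424) = 1/95298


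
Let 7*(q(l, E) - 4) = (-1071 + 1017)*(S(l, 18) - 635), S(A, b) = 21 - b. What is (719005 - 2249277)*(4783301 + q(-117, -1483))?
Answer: -51290529085536/7 ≈ -7.3272e+12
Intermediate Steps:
q(l, E) = 34156/7 (q(l, E) = 4 + ((-1071 + 1017)*((21 - 1*18) - 635))/7 = 4 + (-54*((21 - 18) - 635))/7 = 4 + (-54*(3 - 635))/7 = 4 + (-54*(-632))/7 = 4 + (⅐)*34128 = 4 + 34128/7 = 34156/7)
(719005 - 2249277)*(4783301 + q(-117, -1483)) = (719005 - 2249277)*(4783301 + 34156/7) = -1530272*33517263/7 = -51290529085536/7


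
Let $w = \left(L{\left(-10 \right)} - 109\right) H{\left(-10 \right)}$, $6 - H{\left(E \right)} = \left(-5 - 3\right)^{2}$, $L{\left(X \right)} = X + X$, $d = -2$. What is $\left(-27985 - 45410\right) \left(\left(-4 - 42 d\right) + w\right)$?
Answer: $-555012990$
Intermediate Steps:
$L{\left(X \right)} = 2 X$
$H{\left(E \right)} = -58$ ($H{\left(E \right)} = 6 - \left(-5 - 3\right)^{2} = 6 - \left(-8\right)^{2} = 6 - 64 = -58$)
$w = 7482$ ($w = \left(2 \left(-10\right) - 109\right) \left(-58\right) = \left(-20 - 109\right) \left(-58\right) = \left(-129\right) \left(-58\right) = 7482$)
$\left(-27985 - 45410\right) \left(\left(-4 - 42 d\right) + w\right) = \left(-27985 - 45410\right) \left(\left(-4 - -84\right) + 7482\right) = - 73395 \left(\left(-4 + 84\right) + 7482\right) = - 73395 \left(80 + 7482\right) = \left(-73395\right) 7562 = -555012990$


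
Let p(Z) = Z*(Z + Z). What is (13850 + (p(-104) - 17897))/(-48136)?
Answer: -17585/48136 ≈ -0.36532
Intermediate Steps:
p(Z) = 2*Z² (p(Z) = Z*(2*Z) = 2*Z²)
(13850 + (p(-104) - 17897))/(-48136) = (13850 + (2*(-104)² - 17897))/(-48136) = (13850 + (2*10816 - 17897))*(-1/48136) = (13850 + (21632 - 17897))*(-1/48136) = (13850 + 3735)*(-1/48136) = 17585*(-1/48136) = -17585/48136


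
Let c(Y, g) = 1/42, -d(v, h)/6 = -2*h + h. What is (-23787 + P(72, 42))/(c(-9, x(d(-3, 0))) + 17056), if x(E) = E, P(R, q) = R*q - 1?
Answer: -872088/716353 ≈ -1.2174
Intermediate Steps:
d(v, h) = 6*h (d(v, h) = -6*(-2*h + h) = -(-6)*h = 6*h)
P(R, q) = -1 + R*q
c(Y, g) = 1/42
(-23787 + P(72, 42))/(c(-9, x(d(-3, 0))) + 17056) = (-23787 + (-1 + 72*42))/(1/42 + 17056) = (-23787 + (-1 + 3024))/(716353/42) = (-23787 + 3023)*(42/716353) = -20764*42/716353 = -872088/716353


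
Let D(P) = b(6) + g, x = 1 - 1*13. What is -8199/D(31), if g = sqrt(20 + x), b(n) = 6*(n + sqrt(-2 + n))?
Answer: -49194/287 + 8199*sqrt(2)/1148 ≈ -161.31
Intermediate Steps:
x = -12 (x = 1 - 13 = -12)
b(n) = 6*n + 6*sqrt(-2 + n)
g = 2*sqrt(2) (g = sqrt(20 - 12) = sqrt(8) = 2*sqrt(2) ≈ 2.8284)
D(P) = 48 + 2*sqrt(2) (D(P) = (6*6 + 6*sqrt(-2 + 6)) + 2*sqrt(2) = (36 + 6*sqrt(4)) + 2*sqrt(2) = (36 + 6*2) + 2*sqrt(2) = (36 + 12) + 2*sqrt(2) = 48 + 2*sqrt(2))
-8199/D(31) = -8199/(48 + 2*sqrt(2))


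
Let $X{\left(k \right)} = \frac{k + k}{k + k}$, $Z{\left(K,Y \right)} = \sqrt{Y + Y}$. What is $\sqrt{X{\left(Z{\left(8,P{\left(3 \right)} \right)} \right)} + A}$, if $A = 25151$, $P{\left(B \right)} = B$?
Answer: $8 \sqrt{393} \approx 158.59$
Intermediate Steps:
$Z{\left(K,Y \right)} = \sqrt{2} \sqrt{Y}$ ($Z{\left(K,Y \right)} = \sqrt{2 Y} = \sqrt{2} \sqrt{Y}$)
$X{\left(k \right)} = 1$ ($X{\left(k \right)} = \frac{2 k}{2 k} = 2 k \frac{1}{2 k} = 1$)
$\sqrt{X{\left(Z{\left(8,P{\left(3 \right)} \right)} \right)} + A} = \sqrt{1 + 25151} = \sqrt{25152} = 8 \sqrt{393}$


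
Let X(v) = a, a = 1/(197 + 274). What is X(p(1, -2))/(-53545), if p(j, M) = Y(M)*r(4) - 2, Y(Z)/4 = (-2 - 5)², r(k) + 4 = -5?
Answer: -1/25219695 ≈ -3.9652e-8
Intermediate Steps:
r(k) = -9 (r(k) = -4 - 5 = -9)
Y(Z) = 196 (Y(Z) = 4*(-2 - 5)² = 4*(-7)² = 4*49 = 196)
p(j, M) = -1766 (p(j, M) = 196*(-9) - 2 = -1764 - 2 = -1766)
a = 1/471 ≈ 0.0021231
X(v) = 1/471
X(p(1, -2))/(-53545) = (1/471)/(-53545) = (1/471)*(-1/53545) = -1/25219695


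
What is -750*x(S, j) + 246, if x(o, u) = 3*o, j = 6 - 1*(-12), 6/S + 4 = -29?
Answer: 7206/11 ≈ 655.09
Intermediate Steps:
S = -2/11 (S = 6/(-4 - 29) = 6/(-33) = 6*(-1/33) = -2/11 ≈ -0.18182)
j = 18 (j = 6 + 12 = 18)
-750*x(S, j) + 246 = -2250*(-2)/11 + 246 = -750*(-6/11) + 246 = 4500/11 + 246 = 7206/11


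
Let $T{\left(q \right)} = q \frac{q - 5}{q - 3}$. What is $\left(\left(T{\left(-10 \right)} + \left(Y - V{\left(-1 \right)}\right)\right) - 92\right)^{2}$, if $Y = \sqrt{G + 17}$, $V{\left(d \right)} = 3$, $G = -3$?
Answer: $\frac{1920591}{169} - \frac{2770 \sqrt{14}}{13} \approx 10567.0$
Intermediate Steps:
$T{\left(q \right)} = \frac{q \left(-5 + q\right)}{-3 + q}$ ($T{\left(q \right)} = q \frac{-5 + q}{-3 + q} = \frac{q \left(-5 + q\right)}{-3 + q}$)
$Y = \sqrt{14}$ ($Y = \sqrt{-3 + 17} = \sqrt{14} \approx 3.7417$)
$\left(\left(T{\left(-10 \right)} + \left(Y - V{\left(-1 \right)}\right)\right) - 92\right)^{2} = \left(\left(- \frac{10 \left(-5 - 10\right)}{-3 - 10} + \left(\sqrt{14} - 3\right)\right) - 92\right)^{2} = \left(\left(\left(-10\right) \frac{1}{-13} \left(-15\right) - \left(3 - \sqrt{14}\right)\right) - 92\right)^{2} = \left(\left(\left(-10\right) \left(- \frac{1}{13}\right) \left(-15\right) - \left(3 - \sqrt{14}\right)\right) - 92\right)^{2} = \left(\left(- \frac{150}{13} - \left(3 - \sqrt{14}\right)\right) - 92\right)^{2} = \left(\left(- \frac{189}{13} + \sqrt{14}\right) - 92\right)^{2} = \left(- \frac{1385}{13} + \sqrt{14}\right)^{2}$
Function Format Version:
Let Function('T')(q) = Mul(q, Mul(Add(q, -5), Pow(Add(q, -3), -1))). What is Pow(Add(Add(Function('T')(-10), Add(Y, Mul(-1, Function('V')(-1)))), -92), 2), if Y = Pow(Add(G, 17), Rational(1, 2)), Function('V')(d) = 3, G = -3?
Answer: Add(Rational(1920591, 169), Mul(Rational(-2770, 13), Pow(14, Rational(1, 2)))) ≈ 10567.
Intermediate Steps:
Function('T')(q) = Mul(q, Pow(Add(-3, q), -1), Add(-5, q)) (Function('T')(q) = Mul(q, Mul(Add(-5, q), Pow(Add(-3, q), -1))) = Mul(q, Mul(Pow(Add(-3, q), -1), Add(-5, q))) = Mul(q, Pow(Add(-3, q), -1), Add(-5, q)))
Y = Pow(14, Rational(1, 2)) (Y = Pow(Add(-3, 17), Rational(1, 2)) = Pow(14, Rational(1, 2)) ≈ 3.7417)
Pow(Add(Add(Function('T')(-10), Add(Y, Mul(-1, Function('V')(-1)))), -92), 2) = Pow(Add(Add(Mul(-10, Pow(Add(-3, -10), -1), Add(-5, -10)), Add(Pow(14, Rational(1, 2)), Mul(-1, 3))), -92), 2) = Pow(Add(Add(Mul(-10, Pow(-13, -1), -15), Add(Pow(14, Rational(1, 2)), -3)), -92), 2) = Pow(Add(Add(Mul(-10, Rational(-1, 13), -15), Add(-3, Pow(14, Rational(1, 2)))), -92), 2) = Pow(Add(Add(Rational(-150, 13), Add(-3, Pow(14, Rational(1, 2)))), -92), 2) = Pow(Add(Add(Rational(-189, 13), Pow(14, Rational(1, 2))), -92), 2) = Pow(Add(Rational(-1385, 13), Pow(14, Rational(1, 2))), 2)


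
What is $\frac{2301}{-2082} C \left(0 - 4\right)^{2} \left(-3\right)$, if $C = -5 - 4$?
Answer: $- \frac{165672}{347} \approx -477.44$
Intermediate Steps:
$C = -9$ ($C = -5 - 4 = -9$)
$\frac{2301}{-2082} C \left(0 - 4\right)^{2} \left(-3\right) = \frac{2301}{-2082} - 9 \left(0 - 4\right)^{2} \left(-3\right) = 2301 \left(- \frac{1}{2082}\right) - 9 \left(-4\right)^{2} \left(-3\right) = - \frac{767 \left(-9\right) 16 \left(-3\right)}{694} = - \frac{767 \left(\left(-144\right) \left(-3\right)\right)}{694} = \left(- \frac{767}{694}\right) 432 = - \frac{165672}{347}$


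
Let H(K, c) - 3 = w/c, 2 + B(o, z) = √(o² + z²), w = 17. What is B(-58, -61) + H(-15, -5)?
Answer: -12/5 + √7085 ≈ 81.772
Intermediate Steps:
B(o, z) = -2 + √(o² + z²)
H(K, c) = 3 + 17/c
B(-58, -61) + H(-15, -5) = (-2 + √((-58)² + (-61)²)) + (3 + 17/(-5)) = (-2 + √(3364 + 3721)) + (3 + 17*(-⅕)) = (-2 + √7085) + (3 - 17/5) = (-2 + √7085) - ⅖ = -12/5 + √7085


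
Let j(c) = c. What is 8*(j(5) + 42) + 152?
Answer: 528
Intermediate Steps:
8*(j(5) + 42) + 152 = 8*(5 + 42) + 152 = 8*47 + 152 = 376 + 152 = 528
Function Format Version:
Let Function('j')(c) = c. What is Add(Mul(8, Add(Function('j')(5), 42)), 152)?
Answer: 528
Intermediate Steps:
Add(Mul(8, Add(Function('j')(5), 42)), 152) = Add(Mul(8, Add(5, 42)), 152) = Add(Mul(8, 47), 152) = Add(376, 152) = 528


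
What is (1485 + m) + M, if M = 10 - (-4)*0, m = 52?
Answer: 1547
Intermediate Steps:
M = 10 (M = 10 - 1*0 = 10 + 0 = 10)
(1485 + m) + M = (1485 + 52) + 10 = 1537 + 10 = 1547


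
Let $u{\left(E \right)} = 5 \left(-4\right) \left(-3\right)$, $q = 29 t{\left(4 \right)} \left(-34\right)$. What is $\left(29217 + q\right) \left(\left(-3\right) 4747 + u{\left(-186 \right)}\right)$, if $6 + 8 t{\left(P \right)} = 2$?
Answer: $-421317510$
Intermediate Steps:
$t{\left(P \right)} = - \frac{1}{2}$ ($t{\left(P \right)} = - \frac{3}{4} + \frac{1}{8} \cdot 2 = - \frac{3}{4} + \frac{1}{4} = - \frac{1}{2}$)
$q = 493$ ($q = 29 \left(- \frac{1}{2}\right) \left(-34\right) = \left(- \frac{29}{2}\right) \left(-34\right) = 493$)
$u{\left(E \right)} = 60$ ($u{\left(E \right)} = \left(-20\right) \left(-3\right) = 60$)
$\left(29217 + q\right) \left(\left(-3\right) 4747 + u{\left(-186 \right)}\right) = \left(29217 + 493\right) \left(\left(-3\right) 4747 + 60\right) = 29710 \left(-14241 + 60\right) = 29710 \left(-14181\right) = -421317510$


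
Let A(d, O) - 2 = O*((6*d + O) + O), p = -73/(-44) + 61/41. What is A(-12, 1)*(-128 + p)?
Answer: 3828995/451 ≈ 8490.0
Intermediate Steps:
p = 5677/1804 (p = -73*(-1/44) + 61*(1/41) = 73/44 + 61/41 = 5677/1804 ≈ 3.1469)
A(d, O) = 2 + O*(2*O + 6*d) (A(d, O) = 2 + O*((6*d + O) + O) = 2 + O*((O + 6*d) + O) = 2 + O*(2*O + 6*d))
A(-12, 1)*(-128 + p) = (2 + 2*1**2 + 6*1*(-12))*(-128 + 5677/1804) = (2 + 2*1 - 72)*(-225235/1804) = (2 + 2 - 72)*(-225235/1804) = -68*(-225235/1804) = 3828995/451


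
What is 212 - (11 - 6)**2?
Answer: 187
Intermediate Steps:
212 - (11 - 6)**2 = 212 - 1*5**2 = 212 - 1*25 = 212 - 25 = 187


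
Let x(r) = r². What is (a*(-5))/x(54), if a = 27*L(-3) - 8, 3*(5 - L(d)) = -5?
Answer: -215/729 ≈ -0.29492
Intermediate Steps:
L(d) = 20/3 (L(d) = 5 - ⅓*(-5) = 5 + 5/3 = 20/3)
a = 172 (a = 27*(20/3) - 8 = 180 - 8 = 172)
(a*(-5))/x(54) = (172*(-5))/(54²) = -860/2916 = -860*1/2916 = -215/729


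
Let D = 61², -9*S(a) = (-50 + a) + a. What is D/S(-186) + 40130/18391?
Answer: 632831059/7761002 ≈ 81.540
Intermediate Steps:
S(a) = 50/9 - 2*a/9 (S(a) = -((-50 + a) + a)/9 = -(-50 + 2*a)/9 = 50/9 - 2*a/9)
D = 3721
D/S(-186) + 40130/18391 = 3721/(50/9 - 2/9*(-186)) + 40130/18391 = 3721/(50/9 + 124/3) + 40130*(1/18391) = 3721/(422/9) + 40130/18391 = 3721*(9/422) + 40130/18391 = 33489/422 + 40130/18391 = 632831059/7761002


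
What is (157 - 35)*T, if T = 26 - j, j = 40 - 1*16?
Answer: 244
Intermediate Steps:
j = 24 (j = 40 - 16 = 24)
T = 2 (T = 26 - 1*24 = 26 - 24 = 2)
(157 - 35)*T = (157 - 35)*2 = 122*2 = 244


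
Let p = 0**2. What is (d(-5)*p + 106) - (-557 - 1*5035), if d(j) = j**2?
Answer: 5698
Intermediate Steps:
p = 0
(d(-5)*p + 106) - (-557 - 1*5035) = ((-5)**2*0 + 106) - (-557 - 1*5035) = (25*0 + 106) - (-557 - 5035) = (0 + 106) - 1*(-5592) = 106 + 5592 = 5698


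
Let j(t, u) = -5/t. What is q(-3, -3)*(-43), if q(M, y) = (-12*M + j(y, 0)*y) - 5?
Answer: -1118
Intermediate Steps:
q(M, y) = -10 - 12*M (q(M, y) = (-12*M + (-5/y)*y) - 5 = (-12*M - 5) - 5 = (-5 - 12*M) - 5 = -10 - 12*M)
q(-3, -3)*(-43) = (-10 - 12*(-3))*(-43) = (-10 + 36)*(-43) = 26*(-43) = -1118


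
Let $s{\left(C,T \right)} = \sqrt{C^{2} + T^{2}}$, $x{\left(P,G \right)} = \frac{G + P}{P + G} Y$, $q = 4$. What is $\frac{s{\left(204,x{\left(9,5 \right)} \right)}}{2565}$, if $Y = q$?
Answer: $\frac{4 \sqrt{2602}}{2565} \approx 0.079547$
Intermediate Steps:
$Y = 4$
$x{\left(P,G \right)} = 4$ ($x{\left(P,G \right)} = \frac{G + P}{P + G} 4 = \frac{G + P}{G + P} 4 = 1 \cdot 4 = 4$)
$\frac{s{\left(204,x{\left(9,5 \right)} \right)}}{2565} = \frac{\sqrt{204^{2} + 4^{2}}}{2565} = \sqrt{41616 + 16} \cdot \frac{1}{2565} = \sqrt{41632} \cdot \frac{1}{2565} = 4 \sqrt{2602} \cdot \frac{1}{2565} = \frac{4 \sqrt{2602}}{2565}$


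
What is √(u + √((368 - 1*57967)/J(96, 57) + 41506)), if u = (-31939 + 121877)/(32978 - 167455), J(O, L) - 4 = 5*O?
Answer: √(-5853782734184 + 397849397638*√20031305)/2958494 ≈ 14.240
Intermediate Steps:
J(O, L) = 4 + 5*O
u = -89938/134477 (u = 89938/(-134477) = 89938*(-1/134477) = -89938/134477 ≈ -0.66880)
√(u + √((368 - 1*57967)/J(96, 57) + 41506)) = √(-89938/134477 + √((368 - 1*57967)/(4 + 5*96) + 41506)) = √(-89938/134477 + √((368 - 57967)/(4 + 480) + 41506)) = √(-89938/134477 + √(-57599/484 + 41506)) = √(-89938/134477 + √(20031305/484)) = √(-89938/134477 + √20031305/22)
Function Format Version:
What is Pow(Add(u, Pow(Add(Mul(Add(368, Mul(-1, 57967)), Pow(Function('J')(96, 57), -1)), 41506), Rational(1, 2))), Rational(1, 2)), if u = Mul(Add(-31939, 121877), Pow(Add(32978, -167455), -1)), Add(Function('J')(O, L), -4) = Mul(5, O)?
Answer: Mul(Rational(1, 2958494), Pow(Add(-5853782734184, Mul(397849397638, Pow(20031305, Rational(1, 2)))), Rational(1, 2))) ≈ 14.240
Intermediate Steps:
Function('J')(O, L) = Add(4, Mul(5, O))
u = Rational(-89938, 134477) (u = Mul(89938, Pow(-134477, -1)) = Mul(89938, Rational(-1, 134477)) = Rational(-89938, 134477) ≈ -0.66880)
Pow(Add(u, Pow(Add(Mul(Add(368, Mul(-1, 57967)), Pow(Function('J')(96, 57), -1)), 41506), Rational(1, 2))), Rational(1, 2)) = Pow(Add(Rational(-89938, 134477), Pow(Add(Mul(Add(368, Mul(-1, 57967)), Pow(Add(4, Mul(5, 96)), -1)), 41506), Rational(1, 2))), Rational(1, 2)) = Pow(Add(Rational(-89938, 134477), Pow(Add(Mul(Add(368, -57967), Pow(Add(4, 480), -1)), 41506), Rational(1, 2))), Rational(1, 2)) = Pow(Add(Rational(-89938, 134477), Pow(Add(Mul(-57599, Pow(484, -1)), 41506), Rational(1, 2))), Rational(1, 2)) = Pow(Add(Rational(-89938, 134477), Pow(Add(Mul(-57599, Rational(1, 484)), 41506), Rational(1, 2))), Rational(1, 2)) = Pow(Add(Rational(-89938, 134477), Pow(Add(Rational(-57599, 484), 41506), Rational(1, 2))), Rational(1, 2)) = Pow(Add(Rational(-89938, 134477), Pow(Rational(20031305, 484), Rational(1, 2))), Rational(1, 2)) = Pow(Add(Rational(-89938, 134477), Mul(Rational(1, 22), Pow(20031305, Rational(1, 2)))), Rational(1, 2))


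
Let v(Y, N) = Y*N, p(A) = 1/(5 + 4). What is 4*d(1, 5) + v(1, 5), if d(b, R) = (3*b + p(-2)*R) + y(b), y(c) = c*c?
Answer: 209/9 ≈ 23.222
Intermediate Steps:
p(A) = ⅑ (p(A) = 1/9 = ⅑)
y(c) = c²
d(b, R) = b² + 3*b + R/9 (d(b, R) = (3*b + R/9) + b² = b² + 3*b + R/9)
v(Y, N) = N*Y
4*d(1, 5) + v(1, 5) = 4*(1² + 3*1 + (⅑)*5) + 5*1 = 4*(1 + 3 + 5/9) + 5 = 4*(41/9) + 5 = 164/9 + 5 = 209/9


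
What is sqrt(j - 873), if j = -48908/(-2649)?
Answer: I*sqrt(5996459181)/2649 ≈ 29.232*I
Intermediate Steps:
j = 48908/2649 (j = -48908*(-1/2649) = 48908/2649 ≈ 18.463)
sqrt(j - 873) = sqrt(48908/2649 - 873) = sqrt(-2263669/2649) = I*sqrt(5996459181)/2649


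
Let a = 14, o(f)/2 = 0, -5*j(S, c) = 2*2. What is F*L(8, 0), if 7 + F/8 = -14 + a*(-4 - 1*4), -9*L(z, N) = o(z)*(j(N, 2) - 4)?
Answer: 0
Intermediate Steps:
j(S, c) = -4/5 (j(S, c) = -2*2/5 = -1/5*4 = -4/5)
o(f) = 0 (o(f) = 2*0 = 0)
L(z, N) = 0 (L(z, N) = -0*(-4/5 - 4) = -0*(-24)/5 = -1/9*0 = 0)
F = -1064 (F = -56 + 8*(-14 + 14*(-4 - 1*4)) = -56 + 8*(-14 + 14*(-4 - 4)) = -56 + 8*(-14 + 14*(-8)) = -56 + 8*(-14 - 112) = -56 + 8*(-126) = -56 - 1008 = -1064)
F*L(8, 0) = -1064*0 = 0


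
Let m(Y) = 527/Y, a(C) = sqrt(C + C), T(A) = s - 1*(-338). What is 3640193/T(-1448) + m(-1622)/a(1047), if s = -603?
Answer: -3640193/265 - 527*sqrt(2094)/3396468 ≈ -13737.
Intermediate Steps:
T(A) = -265 (T(A) = -603 - 1*(-338) = -603 + 338 = -265)
a(C) = sqrt(2)*sqrt(C) (a(C) = sqrt(2*C) = sqrt(2)*sqrt(C))
3640193/T(-1448) + m(-1622)/a(1047) = 3640193/(-265) + (527/(-1622))/((sqrt(2)*sqrt(1047))) = 3640193*(-1/265) + (527*(-1/1622))/(sqrt(2094)) = -3640193/265 - 527*sqrt(2094)/3396468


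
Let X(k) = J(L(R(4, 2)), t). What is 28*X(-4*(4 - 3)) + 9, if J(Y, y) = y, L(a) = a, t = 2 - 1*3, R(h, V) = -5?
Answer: -19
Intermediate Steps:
t = -1 (t = 2 - 3 = -1)
X(k) = -1
28*X(-4*(4 - 3)) + 9 = 28*(-1) + 9 = -28 + 9 = -19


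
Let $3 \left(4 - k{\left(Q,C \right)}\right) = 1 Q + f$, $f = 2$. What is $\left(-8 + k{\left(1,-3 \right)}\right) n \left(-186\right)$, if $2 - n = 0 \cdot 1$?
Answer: $1860$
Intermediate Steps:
$k{\left(Q,C \right)} = \frac{10}{3} - \frac{Q}{3}$ ($k{\left(Q,C \right)} = 4 - \frac{1 Q + 2}{3} = 4 - \frac{Q + 2}{3} = 4 - \frac{2 + Q}{3} = 4 - \left(\frac{2}{3} + \frac{Q}{3}\right) = \frac{10}{3} - \frac{Q}{3}$)
$n = 2$ ($n = 2 - 0 \cdot 1 = 2 - 0 = 2 + 0 = 2$)
$\left(-8 + k{\left(1,-3 \right)}\right) n \left(-186\right) = \left(-8 + \left(\frac{10}{3} - \frac{1}{3}\right)\right) 2 \left(-186\right) = \left(-8 + 3\right) 2 \left(-186\right) = \left(-5\right) 2 \left(-186\right) = \left(-10\right) \left(-186\right) = 1860$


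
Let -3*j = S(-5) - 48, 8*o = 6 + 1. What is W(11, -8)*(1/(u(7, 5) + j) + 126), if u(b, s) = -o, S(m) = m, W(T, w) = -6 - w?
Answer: 101604/403 ≈ 252.12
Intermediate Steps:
o = 7/8 (o = (6 + 1)/8 = (⅛)*7 = 7/8 ≈ 0.87500)
j = 53/3 (j = -(-5 - 48)/3 = -⅓*(-53) = 53/3 ≈ 17.667)
u(b, s) = -7/8 (u(b, s) = -1*7/8 = -7/8)
W(11, -8)*(1/(u(7, 5) + j) + 126) = (-6 - 1*(-8))*(1/(-7/8 + 53/3) + 126) = (-6 + 8)*(1/(403/24) + 126) = 2*(24/403 + 126) = 2*(50802/403) = 101604/403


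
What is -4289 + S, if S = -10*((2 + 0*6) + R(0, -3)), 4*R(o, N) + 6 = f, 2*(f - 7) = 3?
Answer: -17261/4 ≈ -4315.3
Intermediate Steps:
f = 17/2 (f = 7 + (½)*3 = 7 + 3/2 = 17/2 ≈ 8.5000)
R(o, N) = 5/8 (R(o, N) = -3/2 + (¼)*(17/2) = -3/2 + 17/8 = 5/8)
S = -105/4 (S = -10*((2 + 0*6) + 5/8) = -10*((2 + 0) + 5/8) = -10*(2 + 5/8) = -10*21/8 = -105/4 ≈ -26.250)
-4289 + S = -4289 - 105/4 = -17261/4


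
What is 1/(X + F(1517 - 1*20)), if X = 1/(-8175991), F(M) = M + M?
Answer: 8175991/24478917053 ≈ 0.00033400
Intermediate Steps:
F(M) = 2*M
X = -1/8175991 ≈ -1.2231e-7
1/(X + F(1517 - 1*20)) = 1/(-1/8175991 + 2*(1517 - 1*20)) = 1/(-1/8175991 + 2*(1517 - 20)) = 1/(-1/8175991 + 2*1497) = 1/(-1/8175991 + 2994) = 1/(24478917053/8175991) = 8175991/24478917053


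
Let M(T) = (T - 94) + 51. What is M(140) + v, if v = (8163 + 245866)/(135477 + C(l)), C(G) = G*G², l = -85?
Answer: 46174827/478648 ≈ 96.469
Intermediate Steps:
C(G) = G³
M(T) = -43 + T (M(T) = (-94 + T) + 51 = -43 + T)
v = -254029/478648 (v = (8163 + 245866)/(135477 + (-85)³) = 254029/(135477 - 614125) = 254029/(-478648) = 254029*(-1/478648) = -254029/478648 ≈ -0.53072)
M(140) + v = (-43 + 140) - 254029/478648 = 97 - 254029/478648 = 46174827/478648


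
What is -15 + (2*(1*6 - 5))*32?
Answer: 49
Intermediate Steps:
-15 + (2*(1*6 - 5))*32 = -15 + (2*(6 - 5))*32 = -15 + (2*1)*32 = -15 + 2*32 = -15 + 64 = 49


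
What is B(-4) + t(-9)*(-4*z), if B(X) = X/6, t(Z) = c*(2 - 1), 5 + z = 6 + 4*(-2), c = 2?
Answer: 166/3 ≈ 55.333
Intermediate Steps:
z = -7 (z = -5 + (6 + 4*(-2)) = -5 + (6 - 8) = -5 - 2 = -7)
t(Z) = 2 (t(Z) = 2*(2 - 1) = 2*1 = 2)
B(X) = X/6 (B(X) = X*(⅙) = X/6)
B(-4) + t(-9)*(-4*z) = (⅙)*(-4) + 2*(-4*(-7)) = -⅔ + 2*28 = -⅔ + 56 = 166/3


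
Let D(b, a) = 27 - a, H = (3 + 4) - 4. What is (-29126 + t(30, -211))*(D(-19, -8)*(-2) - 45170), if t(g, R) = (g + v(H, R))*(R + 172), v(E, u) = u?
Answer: 998311080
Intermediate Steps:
H = 3 (H = 7 - 4 = 3)
t(g, R) = (172 + R)*(R + g) (t(g, R) = (g + R)*(R + 172) = (R + g)*(172 + R) = (172 + R)*(R + g))
(-29126 + t(30, -211))*(D(-19, -8)*(-2) - 45170) = (-29126 + ((-211)² + 172*(-211) + 172*30 - 211*30))*((27 - 1*(-8))*(-2) - 45170) = (-29126 + (44521 - 36292 + 5160 - 6330))*((27 + 8)*(-2) - 45170) = (-29126 + 7059)*(35*(-2) - 45170) = -22067*(-70 - 45170) = -22067*(-45240) = 998311080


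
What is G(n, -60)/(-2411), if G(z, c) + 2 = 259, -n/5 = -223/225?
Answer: -257/2411 ≈ -0.10659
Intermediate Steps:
n = 223/45 (n = -(-1115)/225 = -5*(-223/225) = 223/45 ≈ 4.9556)
G(z, c) = 257 (G(z, c) = -2 + 259 = 257)
G(n, -60)/(-2411) = 257/(-2411) = 257*(-1/2411) = -257/2411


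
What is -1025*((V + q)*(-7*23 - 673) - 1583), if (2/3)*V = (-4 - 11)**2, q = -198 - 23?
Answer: 101212600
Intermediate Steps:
q = -221
V = 675/2 (V = 3*(-4 - 11)**2/2 = (3/2)*(-15)**2 = (3/2)*225 = 675/2 ≈ 337.50)
-1025*((V + q)*(-7*23 - 673) - 1583) = -1025*((675/2 - 221)*(-7*23 - 673) - 1583) = -1025*(233*(-161 - 673)/2 - 1583) = -1025*((233/2)*(-834) - 1583) = -1025*(-97161 - 1583) = -1025*(-98744) = 101212600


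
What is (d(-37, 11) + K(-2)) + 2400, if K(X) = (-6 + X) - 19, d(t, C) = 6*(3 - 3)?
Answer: 2373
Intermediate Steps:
d(t, C) = 0 (d(t, C) = 6*0 = 0)
K(X) = -25 + X
(d(-37, 11) + K(-2)) + 2400 = (0 + (-25 - 2)) + 2400 = (0 - 27) + 2400 = -27 + 2400 = 2373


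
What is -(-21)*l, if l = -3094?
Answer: -64974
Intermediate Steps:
-(-21)*l = -(-21)*(-3094) = -21*3094 = -64974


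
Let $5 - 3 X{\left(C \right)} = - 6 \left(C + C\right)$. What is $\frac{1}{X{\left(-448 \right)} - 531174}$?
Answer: $- \frac{3}{1598893} \approx -1.8763 \cdot 10^{-6}$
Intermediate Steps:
$X{\left(C \right)} = \frac{5}{3} + 4 C$ ($X{\left(C \right)} = \frac{5}{3} - \frac{\left(-6\right) \left(C + C\right)}{3} = \frac{5}{3} - \frac{\left(-6\right) 2 C}{3} = \frac{5}{3} - \frac{\left(-12\right) C}{3} = \frac{5}{3} + 4 C$)
$\frac{1}{X{\left(-448 \right)} - 531174} = \frac{1}{\left(\frac{5}{3} + 4 \left(-448\right)\right) - 531174} = \frac{1}{\left(\frac{5}{3} - 1792\right) - 531174} = \frac{1}{- \frac{5371}{3} - 531174} = \frac{1}{- \frac{1598893}{3}} = - \frac{3}{1598893}$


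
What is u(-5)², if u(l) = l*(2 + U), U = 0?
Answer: 100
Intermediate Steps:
u(l) = 2*l (u(l) = l*(2 + 0) = l*2 = 2*l)
u(-5)² = (2*(-5))² = (-10)² = 100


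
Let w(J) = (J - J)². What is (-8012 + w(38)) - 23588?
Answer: -31600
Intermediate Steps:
w(J) = 0 (w(J) = 0² = 0)
(-8012 + w(38)) - 23588 = (-8012 + 0) - 23588 = -8012 - 23588 = -31600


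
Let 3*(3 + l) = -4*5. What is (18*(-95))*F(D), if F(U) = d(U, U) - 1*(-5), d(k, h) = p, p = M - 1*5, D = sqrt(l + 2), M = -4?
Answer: 6840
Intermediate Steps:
l = -29/3 (l = -3 + (-4*5)/3 = -3 + (1/3)*(-20) = -3 - 20/3 = -29/3 ≈ -9.6667)
D = I*sqrt(69)/3 (D = sqrt(-29/3 + 2) = sqrt(-23/3) = I*sqrt(69)/3 ≈ 2.7689*I)
p = -9 (p = -4 - 1*5 = -4 - 5 = -9)
d(k, h) = -9
F(U) = -4 (F(U) = -9 - 1*(-5) = -9 + 5 = -4)
(18*(-95))*F(D) = (18*(-95))*(-4) = -1710*(-4) = 6840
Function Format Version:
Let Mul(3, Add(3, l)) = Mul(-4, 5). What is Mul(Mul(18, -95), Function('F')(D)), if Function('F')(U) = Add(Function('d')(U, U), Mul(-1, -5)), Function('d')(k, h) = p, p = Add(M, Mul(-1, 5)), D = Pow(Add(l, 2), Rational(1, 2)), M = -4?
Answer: 6840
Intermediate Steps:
l = Rational(-29, 3) (l = Add(-3, Mul(Rational(1, 3), Mul(-4, 5))) = Add(-3, Mul(Rational(1, 3), -20)) = Add(-3, Rational(-20, 3)) = Rational(-29, 3) ≈ -9.6667)
D = Mul(Rational(1, 3), I, Pow(69, Rational(1, 2))) (D = Pow(Add(Rational(-29, 3), 2), Rational(1, 2)) = Pow(Rational(-23, 3), Rational(1, 2)) = Mul(Rational(1, 3), I, Pow(69, Rational(1, 2))) ≈ Mul(2.7689, I))
p = -9 (p = Add(-4, Mul(-1, 5)) = Add(-4, -5) = -9)
Function('d')(k, h) = -9
Function('F')(U) = -4 (Function('F')(U) = Add(-9, Mul(-1, -5)) = Add(-9, 5) = -4)
Mul(Mul(18, -95), Function('F')(D)) = Mul(Mul(18, -95), -4) = Mul(-1710, -4) = 6840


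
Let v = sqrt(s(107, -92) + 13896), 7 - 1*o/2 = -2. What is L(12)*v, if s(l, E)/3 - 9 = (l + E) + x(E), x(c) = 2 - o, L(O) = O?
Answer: 48*sqrt(870) ≈ 1415.8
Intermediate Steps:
o = 18 (o = 14 - 2*(-2) = 14 + 4 = 18)
x(c) = -16 (x(c) = 2 - 1*18 = 2 - 18 = -16)
s(l, E) = -21 + 3*E + 3*l (s(l, E) = 27 + 3*((l + E) - 16) = 27 + 3*((E + l) - 16) = 27 + 3*(-16 + E + l) = 27 + (-48 + 3*E + 3*l) = -21 + 3*E + 3*l)
v = 4*sqrt(870) (v = sqrt((-21 + 3*(-92) + 3*107) + 13896) = sqrt((-21 - 276 + 321) + 13896) = sqrt(24 + 13896) = sqrt(13920) = 4*sqrt(870) ≈ 117.98)
L(12)*v = 12*(4*sqrt(870)) = 48*sqrt(870)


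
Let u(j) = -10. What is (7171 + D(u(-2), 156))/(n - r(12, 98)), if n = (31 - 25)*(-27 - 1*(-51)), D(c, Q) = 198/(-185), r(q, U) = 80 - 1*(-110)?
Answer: -1326437/8510 ≈ -155.87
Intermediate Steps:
r(q, U) = 190 (r(q, U) = 80 + 110 = 190)
D(c, Q) = -198/185 (D(c, Q) = 198*(-1/185) = -198/185)
n = 144 (n = 6*(-27 + 51) = 6*24 = 144)
(7171 + D(u(-2), 156))/(n - r(12, 98)) = (7171 - 198/185)/(144 - 1*190) = 1326437/(185*(144 - 190)) = (1326437/185)/(-46) = (1326437/185)*(-1/46) = -1326437/8510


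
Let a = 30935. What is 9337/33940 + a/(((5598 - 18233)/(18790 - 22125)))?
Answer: 700329505899/85766380 ≈ 8165.5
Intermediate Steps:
9337/33940 + a/(((5598 - 18233)/(18790 - 22125))) = 9337/33940 + 30935/(((5598 - 18233)/(18790 - 22125))) = 9337*(1/33940) + 30935/((-12635/(-3335))) = 9337/33940 + 30935/((-12635*(-1/3335))) = 9337/33940 + 30935/(2527/667) = 9337/33940 + 30935*(667/2527) = 9337/33940 + 20633645/2527 = 700329505899/85766380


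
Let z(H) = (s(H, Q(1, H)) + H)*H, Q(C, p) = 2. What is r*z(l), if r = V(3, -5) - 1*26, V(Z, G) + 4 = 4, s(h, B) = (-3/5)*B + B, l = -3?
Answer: -858/5 ≈ -171.60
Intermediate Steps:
s(h, B) = 2*B/5 (s(h, B) = (-3*1/5)*B + B = -3*B/5 + B = 2*B/5)
V(Z, G) = 0 (V(Z, G) = -4 + 4 = 0)
z(H) = H*(4/5 + H) (z(H) = ((2/5)*2 + H)*H = (4/5 + H)*H = H*(4/5 + H))
r = -26 (r = 0 - 1*26 = 0 - 26 = -26)
r*z(l) = -26*(-3)*(4 + 5*(-3))/5 = -26*(-3)*(4 - 15)/5 = -26*(-3)*(-11)/5 = -26*33/5 = -858/5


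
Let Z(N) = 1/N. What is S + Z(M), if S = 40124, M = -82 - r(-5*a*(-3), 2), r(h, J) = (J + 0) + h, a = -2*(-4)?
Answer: 8185295/204 ≈ 40124.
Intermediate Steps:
a = 8
r(h, J) = J + h
M = -204 (M = -82 - (2 - 5*8*(-3)) = -82 - (2 - 40*(-3)) = -82 - (2 + 120) = -82 - 1*122 = -82 - 122 = -204)
S + Z(M) = 40124 + 1/(-204) = 40124 - 1/204 = 8185295/204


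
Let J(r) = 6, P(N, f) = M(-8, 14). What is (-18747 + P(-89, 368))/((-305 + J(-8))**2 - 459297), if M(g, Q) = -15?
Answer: 9381/184948 ≈ 0.050722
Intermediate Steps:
P(N, f) = -15
(-18747 + P(-89, 368))/((-305 + J(-8))**2 - 459297) = (-18747 - 15)/((-305 + 6)**2 - 459297) = -18762/((-299)**2 - 459297) = -18762/(89401 - 459297) = -18762/(-369896) = -18762*(-1/369896) = 9381/184948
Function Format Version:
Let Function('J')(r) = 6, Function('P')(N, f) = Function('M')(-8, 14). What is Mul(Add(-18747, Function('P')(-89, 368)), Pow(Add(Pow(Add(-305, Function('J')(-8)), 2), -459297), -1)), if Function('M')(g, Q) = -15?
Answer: Rational(9381, 184948) ≈ 0.050722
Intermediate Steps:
Function('P')(N, f) = -15
Mul(Add(-18747, Function('P')(-89, 368)), Pow(Add(Pow(Add(-305, Function('J')(-8)), 2), -459297), -1)) = Mul(Add(-18747, -15), Pow(Add(Pow(Add(-305, 6), 2), -459297), -1)) = Mul(-18762, Pow(Add(Pow(-299, 2), -459297), -1)) = Mul(-18762, Pow(Add(89401, -459297), -1)) = Mul(-18762, Pow(-369896, -1)) = Mul(-18762, Rational(-1, 369896)) = Rational(9381, 184948)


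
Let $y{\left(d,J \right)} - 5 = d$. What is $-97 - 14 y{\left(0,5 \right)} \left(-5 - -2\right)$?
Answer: $113$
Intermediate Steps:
$y{\left(d,J \right)} = 5 + d$
$-97 - 14 y{\left(0,5 \right)} \left(-5 - -2\right) = -97 - 14 \left(5 + 0\right) \left(-5 - -2\right) = -97 - 14 \cdot 5 \left(-5 + 2\right) = -97 - 14 \cdot 5 \left(-3\right) = -97 - -210 = -97 + 210 = 113$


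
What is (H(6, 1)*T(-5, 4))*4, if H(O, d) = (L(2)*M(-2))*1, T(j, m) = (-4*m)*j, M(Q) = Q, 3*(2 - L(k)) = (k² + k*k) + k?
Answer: 2560/3 ≈ 853.33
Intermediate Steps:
L(k) = 2 - 2*k²/3 - k/3 (L(k) = 2 - ((k² + k*k) + k)/3 = 2 - ((k² + k²) + k)/3 = 2 - (2*k² + k)/3 = 2 - (k + 2*k²)/3 = 2 + (-2*k²/3 - k/3) = 2 - 2*k²/3 - k/3)
T(j, m) = -4*j*m
H(O, d) = 8/3 (H(O, d) = ((2 - ⅔*2² - ⅓*2)*(-2))*1 = ((2 - ⅔*4 - ⅔)*(-2))*1 = ((2 - 8/3 - ⅔)*(-2))*1 = -4/3*(-2)*1 = (8/3)*1 = 8/3)
(H(6, 1)*T(-5, 4))*4 = (8*(-4*(-5)*4)/3)*4 = ((8/3)*80)*4 = (640/3)*4 = 2560/3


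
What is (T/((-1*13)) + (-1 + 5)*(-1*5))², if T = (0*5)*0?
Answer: 400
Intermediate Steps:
T = 0 (T = 0*0 = 0)
(T/((-1*13)) + (-1 + 5)*(-1*5))² = (0/((-1*13)) + (-1 + 5)*(-1*5))² = (0/(-13) + 4*(-5))² = (0*(-1/13) - 20)² = (0 - 20)² = (-20)² = 400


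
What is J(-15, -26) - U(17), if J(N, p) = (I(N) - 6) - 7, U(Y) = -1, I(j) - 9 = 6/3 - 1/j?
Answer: -14/15 ≈ -0.93333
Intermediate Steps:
I(j) = 11 - 1/j (I(j) = 9 + (6/3 - 1/j) = 9 + (6*(⅓) - 1/j) = 9 + (2 - 1/j) = 11 - 1/j)
J(N, p) = -2 - 1/N (J(N, p) = ((11 - 1/N) - 6) - 7 = (5 - 1/N) - 7 = -2 - 1/N)
J(-15, -26) - U(17) = (-2 - 1/(-15)) - 1*(-1) = (-2 - 1*(-1/15)) + 1 = (-2 + 1/15) + 1 = -29/15 + 1 = -14/15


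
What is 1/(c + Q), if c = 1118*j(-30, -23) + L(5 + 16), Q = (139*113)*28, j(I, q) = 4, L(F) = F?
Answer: 1/444289 ≈ 2.2508e-6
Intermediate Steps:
Q = 439796 (Q = 15707*28 = 439796)
c = 4493 (c = 1118*4 + (5 + 16) = 4472 + 21 = 4493)
1/(c + Q) = 1/(4493 + 439796) = 1/444289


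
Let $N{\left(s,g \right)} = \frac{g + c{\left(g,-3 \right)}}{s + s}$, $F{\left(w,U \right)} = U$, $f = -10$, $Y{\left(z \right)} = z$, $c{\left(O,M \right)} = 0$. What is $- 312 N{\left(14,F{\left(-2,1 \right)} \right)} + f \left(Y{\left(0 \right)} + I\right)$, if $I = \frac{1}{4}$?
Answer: $- \frac{191}{14} \approx -13.643$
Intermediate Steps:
$I = \frac{1}{4} \approx 0.25$
$N{\left(s,g \right)} = \frac{g}{2 s}$ ($N{\left(s,g \right)} = \frac{g + 0}{s + s} = \frac{g}{2 s}$)
$- 312 N{\left(14,F{\left(-2,1 \right)} \right)} + f \left(Y{\left(0 \right)} + I\right) = - 312 \cdot \frac{1}{2} \cdot 1 \cdot \frac{1}{14} - 10 \left(0 + \frac{1}{4}\right) = - 312 \cdot \frac{1}{2} \cdot 1 \cdot \frac{1}{14} - \frac{5}{2} = \left(-312\right) \frac{1}{28} - \frac{5}{2} = - \frac{78}{7} - \frac{5}{2} = - \frac{191}{14}$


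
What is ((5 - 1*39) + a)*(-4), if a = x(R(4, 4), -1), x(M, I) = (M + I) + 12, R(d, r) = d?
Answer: 76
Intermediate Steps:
x(M, I) = 12 + I + M (x(M, I) = (I + M) + 12 = 12 + I + M)
a = 15 (a = 12 - 1 + 4 = 15)
((5 - 1*39) + a)*(-4) = ((5 - 1*39) + 15)*(-4) = ((5 - 39) + 15)*(-4) = (-34 + 15)*(-4) = -19*(-4) = 76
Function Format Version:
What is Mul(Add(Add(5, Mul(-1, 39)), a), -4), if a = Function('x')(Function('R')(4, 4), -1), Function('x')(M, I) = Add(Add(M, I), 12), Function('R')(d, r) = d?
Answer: 76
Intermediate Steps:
Function('x')(M, I) = Add(12, I, M) (Function('x')(M, I) = Add(Add(I, M), 12) = Add(12, I, M))
a = 15 (a = Add(12, -1, 4) = 15)
Mul(Add(Add(5, Mul(-1, 39)), a), -4) = Mul(Add(Add(5, Mul(-1, 39)), 15), -4) = Mul(Add(Add(5, -39), 15), -4) = Mul(Add(-34, 15), -4) = Mul(-19, -4) = 76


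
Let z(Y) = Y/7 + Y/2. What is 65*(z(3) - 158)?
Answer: -142025/14 ≈ -10145.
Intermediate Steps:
z(Y) = 9*Y/14 (z(Y) = Y*(⅐) + Y*(½) = Y/7 + Y/2 = 9*Y/14)
65*(z(3) - 158) = 65*((9/14)*3 - 158) = 65*(27/14 - 158) = 65*(-2185/14) = -142025/14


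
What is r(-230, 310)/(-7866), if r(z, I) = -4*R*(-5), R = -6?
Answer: 20/1311 ≈ 0.015256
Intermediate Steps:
r(z, I) = -120 (r(z, I) = -4*(-6)*(-5) = 24*(-5) = -120)
r(-230, 310)/(-7866) = -120/(-7866) = -120*(-1/7866) = 20/1311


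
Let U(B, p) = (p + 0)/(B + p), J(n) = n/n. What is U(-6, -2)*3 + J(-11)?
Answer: 7/4 ≈ 1.7500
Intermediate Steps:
J(n) = 1
U(B, p) = p/(B + p)
U(-6, -2)*3 + J(-11) = -2/(-6 - 2)*3 + 1 = -2/(-8)*3 + 1 = -2*(-⅛)*3 + 1 = (¼)*3 + 1 = ¾ + 1 = 7/4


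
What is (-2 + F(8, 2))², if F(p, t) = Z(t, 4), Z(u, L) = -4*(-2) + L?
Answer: 100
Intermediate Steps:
Z(u, L) = 8 + L
F(p, t) = 12 (F(p, t) = 8 + 4 = 12)
(-2 + F(8, 2))² = (-2 + 12)² = 10² = 100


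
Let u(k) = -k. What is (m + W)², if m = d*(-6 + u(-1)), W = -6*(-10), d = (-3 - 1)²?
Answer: 400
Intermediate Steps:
d = 16 (d = (-4)² = 16)
W = 60
m = -80 (m = 16*(-6 - 1*(-1)) = 16*(-6 + 1) = 16*(-5) = -80)
(m + W)² = (-80 + 60)² = (-20)² = 400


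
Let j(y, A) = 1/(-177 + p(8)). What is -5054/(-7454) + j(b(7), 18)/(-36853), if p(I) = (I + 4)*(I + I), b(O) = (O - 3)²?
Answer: 1396909238/2060266965 ≈ 0.67802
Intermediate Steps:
b(O) = (-3 + O)²
p(I) = 2*I*(4 + I) (p(I) = (4 + I)*(2*I) = 2*I*(4 + I))
j(y, A) = 1/15 (j(y, A) = 1/(-177 + 2*8*(4 + 8)) = 1/(-177 + 2*8*12) = 1/(-177 + 192) = 1/15)
-5054/(-7454) + j(b(7), 18)/(-36853) = -5054/(-7454) + (1/15)/(-36853) = -5054*(-1/7454) + (1/15)*(-1/36853) = 2527/3727 - 1/552795 = 1396909238/2060266965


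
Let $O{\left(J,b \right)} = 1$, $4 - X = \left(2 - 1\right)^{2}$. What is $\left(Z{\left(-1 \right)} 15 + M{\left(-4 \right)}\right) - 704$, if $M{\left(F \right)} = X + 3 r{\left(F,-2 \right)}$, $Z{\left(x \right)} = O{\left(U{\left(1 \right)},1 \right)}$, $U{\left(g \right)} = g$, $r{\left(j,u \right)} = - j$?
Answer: $-674$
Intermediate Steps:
$X = 3$ ($X = 4 - \left(2 - 1\right)^{2} = 4 - 1^{2} = 4 - 1 = 3$)
$Z{\left(x \right)} = 1$
$M{\left(F \right)} = 3 - 3 F$ ($M{\left(F \right)} = 3 + 3 \left(- F\right) = 3 - 3 F$)
$\left(Z{\left(-1 \right)} 15 + M{\left(-4 \right)}\right) - 704 = \left(1 \cdot 15 + \left(3 - -12\right)\right) - 704 = \left(15 + \left(3 + 12\right)\right) - 704 = \left(15 + 15\right) - 704 = 30 - 704 = -674$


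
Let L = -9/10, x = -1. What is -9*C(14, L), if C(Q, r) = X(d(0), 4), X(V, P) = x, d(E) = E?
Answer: 9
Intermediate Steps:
L = -9/10 (L = -9*1/10 = -9/10 ≈ -0.90000)
X(V, P) = -1
C(Q, r) = -1
-9*C(14, L) = -9*(-1) = 9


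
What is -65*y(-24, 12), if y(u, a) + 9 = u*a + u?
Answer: 20865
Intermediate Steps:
y(u, a) = -9 + u + a*u (y(u, a) = -9 + (u*a + u) = -9 + (a*u + u) = -9 + (u + a*u) = -9 + u + a*u)
-65*y(-24, 12) = -65*(-9 - 24 + 12*(-24)) = -65*(-9 - 24 - 288) = -65*(-321) = 20865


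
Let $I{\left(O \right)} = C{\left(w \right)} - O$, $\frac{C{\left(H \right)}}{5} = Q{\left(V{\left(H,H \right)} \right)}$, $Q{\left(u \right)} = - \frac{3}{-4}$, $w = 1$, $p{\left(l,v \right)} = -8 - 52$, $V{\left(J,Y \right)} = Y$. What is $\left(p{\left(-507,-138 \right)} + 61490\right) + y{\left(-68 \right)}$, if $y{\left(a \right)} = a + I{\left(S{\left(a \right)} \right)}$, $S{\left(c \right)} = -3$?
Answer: $\frac{245475}{4} \approx 61369.0$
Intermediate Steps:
$p{\left(l,v \right)} = -60$ ($p{\left(l,v \right)} = -8 - 52 = -60$)
$Q{\left(u \right)} = \frac{3}{4}$ ($Q{\left(u \right)} = \left(-3\right) \left(- \frac{1}{4}\right) = \frac{3}{4}$)
$C{\left(H \right)} = \frac{15}{4}$ ($C{\left(H \right)} = 5 \cdot \frac{3}{4} = \frac{15}{4}$)
$I{\left(O \right)} = \frac{15}{4} - O$
$y{\left(a \right)} = \frac{27}{4} + a$ ($y{\left(a \right)} = a + \left(\frac{15}{4} - -3\right) = a + \left(\frac{15}{4} + 3\right) = a + \frac{27}{4} = \frac{27}{4} + a$)
$\left(p{\left(-507,-138 \right)} + 61490\right) + y{\left(-68 \right)} = \left(-60 + 61490\right) + \left(\frac{27}{4} - 68\right) = 61430 - \frac{245}{4} = \frac{245475}{4}$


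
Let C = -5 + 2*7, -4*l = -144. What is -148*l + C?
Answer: -5319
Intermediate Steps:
l = 36 (l = -1/4*(-144) = 36)
C = 9 (C = -5 + 14 = 9)
-148*l + C = -148*36 + 9 = -5328 + 9 = -5319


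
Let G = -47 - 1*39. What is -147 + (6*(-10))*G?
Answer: 5013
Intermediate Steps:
G = -86 (G = -47 - 39 = -86)
-147 + (6*(-10))*G = -147 + (6*(-10))*(-86) = -147 - 60*(-86) = -147 + 5160 = 5013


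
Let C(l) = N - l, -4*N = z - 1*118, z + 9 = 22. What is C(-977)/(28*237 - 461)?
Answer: 4013/24700 ≈ 0.16247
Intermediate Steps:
z = 13 (z = -9 + 22 = 13)
N = 105/4 (N = -(13 - 1*118)/4 = -(13 - 118)/4 = -1/4*(-105) = 105/4 ≈ 26.250)
C(l) = 105/4 - l
C(-977)/(28*237 - 461) = (105/4 - 1*(-977))/(28*237 - 461) = (105/4 + 977)/(6636 - 461) = (4013/4)/6175 = (4013/4)*(1/6175) = 4013/24700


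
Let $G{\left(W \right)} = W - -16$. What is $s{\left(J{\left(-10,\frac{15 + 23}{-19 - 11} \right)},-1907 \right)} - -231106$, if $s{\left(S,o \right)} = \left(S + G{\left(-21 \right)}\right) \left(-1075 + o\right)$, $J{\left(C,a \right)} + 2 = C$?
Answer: $281800$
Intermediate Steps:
$G{\left(W \right)} = 16 + W$ ($G{\left(W \right)} = W + 16 = 16 + W$)
$J{\left(C,a \right)} = -2 + C$
$s{\left(S,o \right)} = \left(-1075 + o\right) \left(-5 + S\right)$ ($s{\left(S,o \right)} = \left(S + \left(16 - 21\right)\right) \left(-1075 + o\right) = \left(S - 5\right) \left(-1075 + o\right) = \left(-5 + S\right) \left(-1075 + o\right) = \left(-1075 + o\right) \left(-5 + S\right)$)
$s{\left(J{\left(-10,\frac{15 + 23}{-19 - 11} \right)},-1907 \right)} - -231106 = \left(5375 - 1075 \left(-2 - 10\right) - -9535 + \left(-2 - 10\right) \left(-1907\right)\right) - -231106 = \left(5375 - -12900 + 9535 - -22884\right) + 231106 = \left(5375 + 12900 + 9535 + 22884\right) + 231106 = 50694 + 231106 = 281800$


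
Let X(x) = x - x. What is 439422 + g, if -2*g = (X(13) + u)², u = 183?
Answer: 845355/2 ≈ 4.2268e+5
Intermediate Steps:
X(x) = 0
g = -33489/2 (g = -(0 + 183)²/2 = -½*183² = -½*33489 = -33489/2 ≈ -16745.)
439422 + g = 439422 - 33489/2 = 845355/2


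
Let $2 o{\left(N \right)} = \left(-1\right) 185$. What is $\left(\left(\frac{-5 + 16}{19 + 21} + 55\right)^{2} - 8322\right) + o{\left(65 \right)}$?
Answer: $- \frac{8574679}{1600} \approx -5359.2$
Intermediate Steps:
$o{\left(N \right)} = - \frac{185}{2}$ ($o{\left(N \right)} = \frac{\left(-1\right) 185}{2} = \frac{1}{2} \left(-185\right) = - \frac{185}{2}$)
$\left(\left(\frac{-5 + 16}{19 + 21} + 55\right)^{2} - 8322\right) + o{\left(65 \right)} = \left(\left(\frac{-5 + 16}{19 + 21} + 55\right)^{2} - 8322\right) - \frac{185}{2} = \left(\left(\frac{11}{40} + 55\right)^{2} - 8322\right) - \frac{185}{2} = \left(\left(\frac{2211}{40}\right)^{2} - 8322\right) - \frac{185}{2} = \left(\frac{4888521}{1600} - 8322\right) - \frac{185}{2} = - \frac{8426679}{1600} - \frac{185}{2} = - \frac{8574679}{1600}$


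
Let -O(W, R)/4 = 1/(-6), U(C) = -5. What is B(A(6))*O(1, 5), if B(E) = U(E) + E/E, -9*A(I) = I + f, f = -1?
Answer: -8/3 ≈ -2.6667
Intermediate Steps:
A(I) = ⅑ - I/9 (A(I) = -(I - 1)/9 = -(-1 + I)/9 = ⅑ - I/9)
O(W, R) = ⅔ (O(W, R) = -4/(-6) = -4*(-⅙) = ⅔)
B(E) = -4 (B(E) = -5 + E/E = -5 + 1 = -4)
B(A(6))*O(1, 5) = -4*⅔ = -8/3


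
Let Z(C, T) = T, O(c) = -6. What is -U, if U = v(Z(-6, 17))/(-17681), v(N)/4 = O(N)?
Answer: -24/17681 ≈ -0.0013574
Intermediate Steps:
v(N) = -24 (v(N) = 4*(-6) = -24)
U = 24/17681 (U = -24/(-17681) = -24*(-1/17681) = 24/17681 ≈ 0.0013574)
-U = -1*24/17681 = -24/17681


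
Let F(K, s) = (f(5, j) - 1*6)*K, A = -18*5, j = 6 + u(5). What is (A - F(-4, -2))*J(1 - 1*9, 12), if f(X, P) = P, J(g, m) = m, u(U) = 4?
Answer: -888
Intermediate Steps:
j = 10 (j = 6 + 4 = 10)
A = -90
F(K, s) = 4*K (F(K, s) = (10 - 1*6)*K = (10 - 6)*K = 4*K)
(A - F(-4, -2))*J(1 - 1*9, 12) = (-90 - 4*(-4))*12 = (-90 - 1*(-16))*12 = (-90 + 16)*12 = -74*12 = -888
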